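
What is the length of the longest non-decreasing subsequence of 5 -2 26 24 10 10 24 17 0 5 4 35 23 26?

Let dp[i] be the longest non-decreasing subsequence ending at position i. Then dp = [1, 1, 2, 2, 2, 3, 4, 4, 2, 3, 3, 5, 5, 6].
The maximum is 6; one witness is 5, 10, 10, 17, 23, 26 at positions 1,5,6,8,13,14.

6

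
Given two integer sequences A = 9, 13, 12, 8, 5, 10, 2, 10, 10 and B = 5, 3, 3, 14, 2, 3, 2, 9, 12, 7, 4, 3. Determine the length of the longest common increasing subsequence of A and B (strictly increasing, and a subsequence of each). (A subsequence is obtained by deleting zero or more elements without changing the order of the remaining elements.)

For each value that appears in both, track the longest common increasing run ending there.
The best achievable length is 2; one witness is 9, 12 (A-positions 1,3, B-positions 8,9).

2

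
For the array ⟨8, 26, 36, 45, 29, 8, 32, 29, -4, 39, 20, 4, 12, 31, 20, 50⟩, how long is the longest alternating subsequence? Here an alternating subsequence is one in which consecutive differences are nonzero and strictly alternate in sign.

10

A longest alternating subsequence is 8, 36, 29, 32, 29, 39, 20, 31, 20, 50 (positions 1,3,5,7,8,10,11,14,15,16); its 9 consecutive differences strictly alternate in sign, and length 10 is optimal.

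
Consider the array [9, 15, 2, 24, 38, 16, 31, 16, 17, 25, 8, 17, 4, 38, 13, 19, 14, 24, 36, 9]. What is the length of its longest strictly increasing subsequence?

7

Let dp[i] be the longest increasing subsequence ending at position i. Then dp = [1, 2, 1, 3, 4, 3, 4, 3, 4, 5, 2, 4, 2, 6, 3, 5, 4, 6, 7, 3].
The maximum is 7; one witness is 9, 15, 16, 17, 19, 24, 36 at positions 1,2,6,9,16,18,19.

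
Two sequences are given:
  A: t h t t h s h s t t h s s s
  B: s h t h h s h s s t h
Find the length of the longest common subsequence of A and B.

8

A longest common subsequence is thhshsth (length 8); the LCS DP confirms no longer common subsequence exists.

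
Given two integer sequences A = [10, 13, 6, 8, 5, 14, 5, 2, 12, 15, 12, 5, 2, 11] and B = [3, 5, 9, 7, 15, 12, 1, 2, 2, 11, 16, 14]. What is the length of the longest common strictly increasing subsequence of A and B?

2

A longest common strictly increasing subsequence is 5, 15 (length 2); it appears in order in both A and B, and no longer such subsequence exists.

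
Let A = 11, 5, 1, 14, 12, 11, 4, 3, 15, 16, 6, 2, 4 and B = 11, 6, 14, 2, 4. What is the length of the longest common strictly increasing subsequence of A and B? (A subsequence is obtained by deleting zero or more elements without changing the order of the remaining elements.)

2

For each value that appears in both, track the longest common increasing run ending there.
The best achievable length is 2; one witness is 11, 14 (A-positions 1,4, B-positions 1,3).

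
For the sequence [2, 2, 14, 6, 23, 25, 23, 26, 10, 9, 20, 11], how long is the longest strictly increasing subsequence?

5

Let dp[i] be the longest increasing subsequence ending at position i. Then dp = [1, 1, 2, 2, 3, 4, 3, 5, 3, 3, 4, 4].
The maximum is 5; one witness is 2, 14, 23, 25, 26 at positions 1,3,5,6,8.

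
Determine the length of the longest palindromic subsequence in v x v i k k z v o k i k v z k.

One longest palindromic subsequence is kzvkikvzk (positions 5,7,8,10,11,12,13,14,15); it reads the same forward and backward, and the interval DP gives dp[1][15] = 9.

9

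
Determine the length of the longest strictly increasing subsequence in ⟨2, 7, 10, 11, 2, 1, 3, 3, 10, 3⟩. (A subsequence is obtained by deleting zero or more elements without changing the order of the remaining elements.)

4

One longest increasing subsequence is 2, 7, 10, 11 (positions 1,2,3,4), of length 4; no longer one exists.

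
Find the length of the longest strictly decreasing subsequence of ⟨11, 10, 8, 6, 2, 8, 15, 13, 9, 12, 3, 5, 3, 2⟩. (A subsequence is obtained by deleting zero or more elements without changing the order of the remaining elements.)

One longest decreasing subsequence is 11, 10, 8, 6, 5, 3, 2 (positions 1,2,3,4,12,13,14), of length 7; no longer one exists.

7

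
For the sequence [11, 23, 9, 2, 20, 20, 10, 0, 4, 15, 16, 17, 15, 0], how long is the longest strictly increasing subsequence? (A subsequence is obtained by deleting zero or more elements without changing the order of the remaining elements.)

Let dp[i] be the longest increasing subsequence ending at position i. Then dp = [1, 2, 1, 1, 2, 2, 2, 1, 2, 3, 4, 5, 3, 1].
The maximum is 5; one witness is 9, 10, 15, 16, 17 at positions 3,7,10,11,12.

5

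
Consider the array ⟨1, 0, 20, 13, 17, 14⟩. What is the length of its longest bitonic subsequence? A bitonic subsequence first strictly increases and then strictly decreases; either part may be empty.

Let inc[i] be the LIS ending at i and dec[i] the longest strictly decreasing subsequence starting at i. inc = [1, 1, 2, 2, 3, 3], dec = [2, 1, 3, 1, 2, 1].
max_i inc[i]+dec[i]−1 = 4, with one witness 1, 20, 17, 14.

4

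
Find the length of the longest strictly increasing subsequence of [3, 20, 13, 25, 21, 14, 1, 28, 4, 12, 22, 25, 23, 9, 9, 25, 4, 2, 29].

Scanning left to right, the best length ending at each element is: 3→1, 20→2, 13→2, 25→3, 21→3, 14→3, 1→1, 28→4, 4→2, 12→3, 22→4, 25→5, 23→5, 9→3, 9→3, 25→6, 4→2, 2→2, 29→7.
So the longest increasing subsequence has length 7, e.g. 3, 20, 21, 22, 23, 25, 29.

7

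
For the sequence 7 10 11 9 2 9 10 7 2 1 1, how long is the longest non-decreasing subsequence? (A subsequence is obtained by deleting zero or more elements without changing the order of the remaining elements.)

4

Let dp[i] be the longest non-decreasing subsequence ending at position i. Then dp = [1, 2, 3, 2, 1, 3, 4, 2, 2, 1, 2].
The maximum is 4; one witness is 7, 9, 9, 10 at positions 1,4,6,7.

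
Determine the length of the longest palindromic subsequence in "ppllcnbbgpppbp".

7

One longest palindromic subsequence is pbpppbp (positions 1,7,10,11,12,13,14); it reads the same forward and backward, and the interval DP gives dp[1][14] = 7.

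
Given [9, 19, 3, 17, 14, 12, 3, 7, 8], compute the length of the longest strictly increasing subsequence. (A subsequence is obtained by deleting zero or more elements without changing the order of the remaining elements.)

One longest increasing subsequence is 3, 7, 8 (positions 3,8,9), of length 3; no longer one exists.

3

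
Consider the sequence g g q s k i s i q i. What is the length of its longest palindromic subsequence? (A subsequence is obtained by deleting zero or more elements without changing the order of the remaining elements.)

One longest palindromic subsequence is qisiq (positions 3,6,7,8,9); it reads the same forward and backward, and the interval DP gives dp[1][10] = 5.

5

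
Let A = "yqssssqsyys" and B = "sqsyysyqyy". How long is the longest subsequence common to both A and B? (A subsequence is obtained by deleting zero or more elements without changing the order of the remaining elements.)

Backtracking the LCS table gives one alignment: q (A2,B2) → s (A3,B3) → s (A4,B6) → q (A7,B8) → y (A9,B9) → y (A10,B10).
So the longest common subsequence has length 6.

6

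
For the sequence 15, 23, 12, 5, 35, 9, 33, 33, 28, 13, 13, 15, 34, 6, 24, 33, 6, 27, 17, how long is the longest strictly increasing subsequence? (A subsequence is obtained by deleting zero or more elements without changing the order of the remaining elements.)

One longest increasing subsequence is 5, 9, 13, 15, 24, 33 (positions 4,6,10,12,15,16), of length 6; no longer one exists.

6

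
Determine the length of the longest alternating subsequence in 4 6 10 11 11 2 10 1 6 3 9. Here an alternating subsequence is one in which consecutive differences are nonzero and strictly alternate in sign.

A longest alternating subsequence is 4, 6, 2, 10, 1, 6, 3, 9 (positions 1,2,6,7,8,9,10,11); its 7 consecutive differences strictly alternate in sign, and length 8 is optimal.

8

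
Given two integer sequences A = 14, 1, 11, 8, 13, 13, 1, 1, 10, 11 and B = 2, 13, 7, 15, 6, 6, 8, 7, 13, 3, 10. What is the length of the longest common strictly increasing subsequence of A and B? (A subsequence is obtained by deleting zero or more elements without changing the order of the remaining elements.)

A longest common strictly increasing subsequence is 8, 13 (length 2); it appears in order in both A and B, and no longer such subsequence exists.

2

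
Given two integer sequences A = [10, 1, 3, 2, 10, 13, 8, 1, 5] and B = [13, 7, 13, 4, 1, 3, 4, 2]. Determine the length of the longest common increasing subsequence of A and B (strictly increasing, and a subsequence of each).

A longest common strictly increasing subsequence is 1, 3 (length 2); it appears in order in both A and B, and no longer such subsequence exists.

2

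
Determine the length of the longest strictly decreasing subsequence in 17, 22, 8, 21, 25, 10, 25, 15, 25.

3

Scanning left to right, the best length ending at each element is: 17→1, 22→1, 8→2, 21→2, 25→1, 10→3, 25→1, 15→3, 25→1.
So the longest decreasing subsequence has length 3, e.g. 22, 21, 10.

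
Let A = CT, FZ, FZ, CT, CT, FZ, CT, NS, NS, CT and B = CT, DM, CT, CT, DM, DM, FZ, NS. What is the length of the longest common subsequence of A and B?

5

Backtracking the LCS table gives one alignment: CT (A1,B1) → CT (A4,B3) → CT (A5,B4) → FZ (A6,B7) → NS (A9,B8).
So the longest common subsequence has length 5.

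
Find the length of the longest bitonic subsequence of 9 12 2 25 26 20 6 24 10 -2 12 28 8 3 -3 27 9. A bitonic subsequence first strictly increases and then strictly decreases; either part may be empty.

One longest bitonic subsequence is 9, 12, 25, 26, 24, 12, 8, 3, -3 (positions 1,2,4,5,8,11,13,14,15): it rises to 26 then falls. Length 9 is optimal.

9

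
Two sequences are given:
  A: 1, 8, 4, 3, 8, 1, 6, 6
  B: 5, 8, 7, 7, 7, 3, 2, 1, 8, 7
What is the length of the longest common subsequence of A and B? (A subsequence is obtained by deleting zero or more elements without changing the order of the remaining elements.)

Backtracking the LCS table gives one alignment: 8 (A2,B2) → 3 (A4,B6) → 8 (A5,B9).
So the longest common subsequence has length 3.

3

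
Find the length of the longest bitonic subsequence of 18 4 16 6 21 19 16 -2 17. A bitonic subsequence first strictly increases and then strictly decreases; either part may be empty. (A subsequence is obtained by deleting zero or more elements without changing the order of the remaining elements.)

6

Let inc[i] be the LIS ending at i and dec[i] the longest strictly decreasing subsequence starting at i. inc = [1, 1, 2, 2, 3, 3, 3, 1, 4], dec = [4, 2, 3, 2, 4, 3, 2, 1, 1].
max_i inc[i]+dec[i]−1 = 6, with one witness 4, 16, 21, 19, 16, -2.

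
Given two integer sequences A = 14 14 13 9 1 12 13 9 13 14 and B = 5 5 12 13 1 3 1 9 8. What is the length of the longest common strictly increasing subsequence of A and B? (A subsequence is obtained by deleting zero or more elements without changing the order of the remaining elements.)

2

For each value that appears in both, track the longest common increasing run ending there.
The best achievable length is 2; one witness is 12, 13 (A-positions 6,7, B-positions 3,4).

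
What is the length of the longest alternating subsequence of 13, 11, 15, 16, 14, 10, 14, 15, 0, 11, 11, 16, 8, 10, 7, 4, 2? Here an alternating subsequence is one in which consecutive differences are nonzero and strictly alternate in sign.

Track the best alternating length ending on an up-step vs a down-step at each position: up/down = 1/1, 1/2, 3/1, 3/1, 3/4, 1/4, 5/4, 5/4, 1/6, 7/6, 7/6, 7/1, 7/8, 9/8, 7/10, 7/10, 7/10.
The maximum over both is 10; one such subsequence is 13, 11, 15, 10, 14, 0, 11, 8, 10, 7.

10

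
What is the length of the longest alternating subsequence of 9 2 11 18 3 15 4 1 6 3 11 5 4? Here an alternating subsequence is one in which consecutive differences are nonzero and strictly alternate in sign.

Track the best alternating length ending on an up-step vs a down-step at each position: up/down = 1/1, 1/2, 3/1, 3/1, 3/4, 5/4, 5/6, 1/6, 7/6, 7/8, 9/6, 9/10, 9/10.
The maximum over both is 10; one such subsequence is 9, 2, 11, 3, 15, 4, 6, 3, 11, 5.

10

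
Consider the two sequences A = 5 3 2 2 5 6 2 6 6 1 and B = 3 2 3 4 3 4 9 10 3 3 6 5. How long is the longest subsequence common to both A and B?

A longest common subsequence is 3, 2, 5 (length 3); the LCS DP confirms no longer common subsequence exists.

3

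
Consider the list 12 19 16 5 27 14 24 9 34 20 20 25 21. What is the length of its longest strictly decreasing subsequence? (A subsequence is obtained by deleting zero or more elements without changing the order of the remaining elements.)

4

Scanning left to right, the best length ending at each element is: 12→1, 19→1, 16→2, 5→3, 27→1, 14→3, 24→2, 9→4, 34→1, 20→3, 20→3, 25→2, 21→3.
So the longest decreasing subsequence has length 4, e.g. 19, 16, 14, 9.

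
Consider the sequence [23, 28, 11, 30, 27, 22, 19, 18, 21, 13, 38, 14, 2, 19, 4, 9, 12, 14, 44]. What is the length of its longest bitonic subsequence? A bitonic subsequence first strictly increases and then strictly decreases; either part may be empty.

9

Let inc[i] be the LIS ending at i and dec[i] the longest strictly decreasing subsequence starting at i. inc = [1, 2, 1, 3, 2, 2, 2, 2, 3, 2, 4, 3, 1, 4, 2, 3, 4, 5, 6], dec = [6, 7, 2, 7, 6, 5, 4, 3, 3, 2, 3, 2, 1, 2, 1, 1, 1, 1, 1].
max_i inc[i]+dec[i]−1 = 9, with one witness 23, 28, 30, 27, 22, 19, 18, 14, 12.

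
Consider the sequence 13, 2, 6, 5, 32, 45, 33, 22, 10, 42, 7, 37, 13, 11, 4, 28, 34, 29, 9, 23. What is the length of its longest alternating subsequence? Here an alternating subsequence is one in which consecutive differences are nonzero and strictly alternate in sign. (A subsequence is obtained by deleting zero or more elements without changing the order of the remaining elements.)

13

Track the best alternating length ending on an up-step vs a down-step at each position: up/down = 1/1, 1/2, 3/2, 3/4, 5/1, 5/1, 5/6, 5/6, 5/6, 7/6, 5/8, 9/8, 9/10, 9/10, 3/10, 11/10, 11/10, 11/12, 11/12, 13/12.
The maximum over both is 13; one such subsequence is 13, 2, 6, 5, 45, 33, 42, 7, 37, 13, 28, 9, 23.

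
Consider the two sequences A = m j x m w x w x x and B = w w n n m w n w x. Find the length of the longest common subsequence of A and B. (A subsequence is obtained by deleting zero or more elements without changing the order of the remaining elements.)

Backtracking the LCS table gives one alignment: m (A4,B5) → w (A5,B6) → w (A7,B8) → x (A9,B9).
So the longest common subsequence has length 4.

4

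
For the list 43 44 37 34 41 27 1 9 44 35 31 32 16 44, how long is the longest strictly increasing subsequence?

5

Scanning left to right, the best length ending at each element is: 43→1, 44→2, 37→1, 34→1, 41→2, 27→1, 1→1, 9→2, 44→3, 35→3, 31→3, 32→4, 16→3, 44→5.
So the longest increasing subsequence has length 5, e.g. 1, 9, 31, 32, 44.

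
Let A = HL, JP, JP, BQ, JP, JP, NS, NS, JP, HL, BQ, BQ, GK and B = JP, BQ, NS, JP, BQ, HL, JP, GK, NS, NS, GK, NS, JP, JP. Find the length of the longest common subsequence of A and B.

A longest common subsequence is JP, JP, BQ, JP, NS, NS, JP (length 7); the LCS DP confirms no longer common subsequence exists.

7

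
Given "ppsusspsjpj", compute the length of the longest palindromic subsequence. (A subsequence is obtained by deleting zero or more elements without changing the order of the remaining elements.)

One longest palindromic subsequence is ppssspp (positions 1,2,3,5,6,7,10); it reads the same forward and backward, and the interval DP gives dp[1][11] = 7.

7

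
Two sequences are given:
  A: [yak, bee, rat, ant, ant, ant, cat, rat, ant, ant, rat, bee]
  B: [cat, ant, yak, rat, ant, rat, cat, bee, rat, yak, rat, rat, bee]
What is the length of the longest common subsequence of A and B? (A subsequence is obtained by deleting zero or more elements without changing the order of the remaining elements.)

Backtracking the LCS table gives one alignment: yak (A1,B3) → rat (A3,B4) → ant (A4,B5) → cat (A7,B7) → rat (A8,B11) → rat (A11,B12) → bee (A12,B13).
So the longest common subsequence has length 7.

7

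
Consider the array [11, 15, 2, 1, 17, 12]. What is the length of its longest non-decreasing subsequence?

Let dp[i] be the longest non-decreasing subsequence ending at position i. Then dp = [1, 2, 1, 1, 3, 2].
The maximum is 3; one witness is 11, 15, 17 at positions 1,2,5.

3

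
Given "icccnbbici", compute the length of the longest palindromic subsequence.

6

One longest palindromic subsequence is icbbci (positions 1,2,6,7,9,10); it reads the same forward and backward, and the interval DP gives dp[1][10] = 6.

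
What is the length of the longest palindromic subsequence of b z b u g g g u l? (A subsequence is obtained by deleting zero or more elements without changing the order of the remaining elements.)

One longest palindromic subsequence is ugggu (positions 4,5,6,7,8); it reads the same forward and backward, and the interval DP gives dp[1][9] = 5.

5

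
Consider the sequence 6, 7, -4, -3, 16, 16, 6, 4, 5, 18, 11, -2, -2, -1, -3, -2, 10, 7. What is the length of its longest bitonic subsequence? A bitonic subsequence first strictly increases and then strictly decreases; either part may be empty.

8

Let inc[i] be the LIS ending at i and dec[i] the longest strictly decreasing subsequence starting at i. inc = [1, 2, 1, 2, 3, 3, 3, 3, 4, 5, 5, 3, 3, 4, 2, 3, 5, 5], dec = [4, 5, 1, 1, 5, 5, 4, 3, 3, 4, 3, 2, 2, 2, 1, 1, 2, 1].
max_i inc[i]+dec[i]−1 = 8, with one witness -4, -3, 4, 5, 18, 11, 10, 7.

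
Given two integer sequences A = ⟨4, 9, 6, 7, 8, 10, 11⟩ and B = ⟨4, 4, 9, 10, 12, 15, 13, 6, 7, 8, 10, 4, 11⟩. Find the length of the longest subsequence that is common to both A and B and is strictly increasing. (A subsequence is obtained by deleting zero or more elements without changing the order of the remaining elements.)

6

For each value that appears in both, track the longest common increasing run ending there.
The best achievable length is 6; one witness is 4, 6, 7, 8, 10, 11 (A-positions 1,3,4,5,6,7, B-positions 1,8,9,10,11,13).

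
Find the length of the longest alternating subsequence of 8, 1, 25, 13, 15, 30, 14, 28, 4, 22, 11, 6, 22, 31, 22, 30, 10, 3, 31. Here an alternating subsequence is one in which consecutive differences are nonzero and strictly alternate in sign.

A longest alternating subsequence is 8, 1, 25, 13, 15, 14, 28, 4, 22, 11, 31, 22, 30, 10, 31 (positions 1,2,3,4,5,7,8,9,10,11,14,15,16,17,19); its 14 consecutive differences strictly alternate in sign, and length 15 is optimal.

15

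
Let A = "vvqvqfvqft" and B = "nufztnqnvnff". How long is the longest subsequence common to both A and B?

4

Backtracking the LCS table gives one alignment: q (A3,B7) → v (A4,B9) → f (A6,B11) → f (A9,B12).
So the longest common subsequence has length 4.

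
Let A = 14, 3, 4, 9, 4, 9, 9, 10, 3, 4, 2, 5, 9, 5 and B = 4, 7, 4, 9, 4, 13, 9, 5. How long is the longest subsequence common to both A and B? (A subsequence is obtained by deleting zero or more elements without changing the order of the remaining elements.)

Backtracking the LCS table gives one alignment: 4 (A3,B1) → 4 (A5,B3) → 9 (A7,B4) → 4 (A10,B5) → 9 (A13,B7) → 5 (A14,B8).
So the longest common subsequence has length 6.

6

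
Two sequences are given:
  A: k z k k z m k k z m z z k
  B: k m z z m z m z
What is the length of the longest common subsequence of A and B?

Backtracking the LCS table gives one alignment: k (A1,B1) → z (A2,B3) → z (A5,B4) → m (A6,B5) → z (A9,B6) → m (A10,B7) → z (A12,B8).
So the longest common subsequence has length 7.

7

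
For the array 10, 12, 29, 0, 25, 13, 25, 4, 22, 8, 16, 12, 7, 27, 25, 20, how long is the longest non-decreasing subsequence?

5

Scanning left to right, the best length ending at each element is: 10→1, 12→2, 29→3, 0→1, 25→3, 13→3, 25→4, 4→2, 22→4, 8→3, 16→4, 12→4, 7→3, 27→5, 25→5, 20→5.
So the longest non-decreasing subsequence has length 5, e.g. 10, 12, 25, 25, 27.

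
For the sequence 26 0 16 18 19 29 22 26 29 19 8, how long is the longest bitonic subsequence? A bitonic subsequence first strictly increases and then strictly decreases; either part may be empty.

Let inc[i] be the LIS ending at i and dec[i] the longest strictly decreasing subsequence starting at i. inc = [1, 1, 2, 3, 4, 5, 5, 6, 7, 4, 2], dec = [4, 1, 2, 2, 2, 4, 3, 3, 3, 2, 1].
max_i inc[i]+dec[i]−1 = 9, with one witness 0, 16, 18, 19, 22, 26, 29, 19, 8.

9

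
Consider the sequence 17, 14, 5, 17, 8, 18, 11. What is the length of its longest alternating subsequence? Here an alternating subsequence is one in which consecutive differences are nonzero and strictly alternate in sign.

Track the best alternating length ending on an up-step vs a down-step at each position: up/down = 1/1, 1/2, 1/2, 3/1, 3/4, 5/1, 5/6.
The maximum over both is 6; one such subsequence is 17, 14, 17, 8, 18, 11.

6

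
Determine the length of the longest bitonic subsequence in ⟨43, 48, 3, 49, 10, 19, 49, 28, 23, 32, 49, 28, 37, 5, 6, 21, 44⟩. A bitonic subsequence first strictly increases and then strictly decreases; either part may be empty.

8

Let inc[i] be the LIS ending at i and dec[i] the longest strictly decreasing subsequence starting at i. inc = [1, 2, 1, 3, 2, 3, 4, 4, 4, 5, 6, 5, 6, 2, 3, 4, 7], dec = [4, 4, 1, 4, 2, 2, 4, 3, 2, 3, 3, 2, 2, 1, 1, 1, 1].
max_i inc[i]+dec[i]−1 = 8, with one witness 3, 10, 19, 28, 32, 49, 37, 21.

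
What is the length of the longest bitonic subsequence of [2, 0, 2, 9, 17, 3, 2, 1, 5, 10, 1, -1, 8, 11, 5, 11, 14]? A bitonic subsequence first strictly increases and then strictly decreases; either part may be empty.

8

One longest bitonic subsequence is 0, 2, 9, 17, 3, 2, 1, -1 (positions 2,3,4,5,6,7,11,12): it rises to 17 then falls. Length 8 is optimal.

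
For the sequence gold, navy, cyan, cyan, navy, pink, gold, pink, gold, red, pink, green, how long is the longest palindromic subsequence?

6

One longest palindromic subsequence is gold navy cyan cyan navy gold (positions 1,2,3,4,5,9); it reads the same forward and backward, and the interval DP gives dp[1][12] = 6.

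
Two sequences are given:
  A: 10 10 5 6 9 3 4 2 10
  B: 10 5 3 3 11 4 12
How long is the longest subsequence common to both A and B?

Backtracking the LCS table gives one alignment: 10 (A2,B1) → 5 (A3,B2) → 3 (A6,B4) → 4 (A7,B6).
So the longest common subsequence has length 4.

4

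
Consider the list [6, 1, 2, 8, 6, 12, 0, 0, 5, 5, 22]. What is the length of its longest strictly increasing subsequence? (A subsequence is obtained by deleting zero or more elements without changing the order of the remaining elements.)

5

One longest increasing subsequence is 1, 2, 8, 12, 22 (positions 2,3,4,6,11), of length 5; no longer one exists.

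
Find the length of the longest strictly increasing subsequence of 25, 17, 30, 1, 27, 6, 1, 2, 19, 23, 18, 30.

Let dp[i] be the longest increasing subsequence ending at position i. Then dp = [1, 1, 2, 1, 2, 2, 1, 2, 3, 4, 3, 5].
The maximum is 5; one witness is 1, 6, 19, 23, 30 at positions 4,6,9,10,12.

5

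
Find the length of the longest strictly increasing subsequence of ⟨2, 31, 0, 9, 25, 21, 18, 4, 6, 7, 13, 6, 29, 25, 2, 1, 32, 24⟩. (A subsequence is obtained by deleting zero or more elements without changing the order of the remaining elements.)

7

Let dp[i] be the longest increasing subsequence ending at position i. Then dp = [1, 2, 1, 2, 3, 3, 3, 2, 3, 4, 5, 3, 6, 6, 2, 2, 7, 6].
The maximum is 7; one witness is 2, 4, 6, 7, 13, 29, 32 at positions 1,8,9,10,11,13,17.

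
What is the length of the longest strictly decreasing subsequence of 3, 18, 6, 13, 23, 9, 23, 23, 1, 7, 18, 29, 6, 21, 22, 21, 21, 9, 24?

One longest decreasing subsequence is 18, 13, 9, 7, 6 (positions 2,4,6,10,13), of length 5; no longer one exists.

5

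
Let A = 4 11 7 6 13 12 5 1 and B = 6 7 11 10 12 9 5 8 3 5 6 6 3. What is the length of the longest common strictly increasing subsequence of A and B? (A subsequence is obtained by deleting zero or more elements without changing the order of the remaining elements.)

A longest common strictly increasing subsequence is 6, 12 (length 2); it appears in order in both A and B, and no longer such subsequence exists.

2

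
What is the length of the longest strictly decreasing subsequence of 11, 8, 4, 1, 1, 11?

Scanning left to right, the best length ending at each element is: 11→1, 8→2, 4→3, 1→4, 1→4, 11→1.
So the longest decreasing subsequence has length 4, e.g. 11, 8, 4, 1.

4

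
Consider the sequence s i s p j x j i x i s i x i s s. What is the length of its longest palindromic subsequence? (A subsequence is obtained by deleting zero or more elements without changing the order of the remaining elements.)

11

One longest palindromic subsequence is ssixisixiss (positions 1,3,8,9,10,11,12,13,14,15,16); it reads the same forward and backward, and the interval DP gives dp[1][16] = 11.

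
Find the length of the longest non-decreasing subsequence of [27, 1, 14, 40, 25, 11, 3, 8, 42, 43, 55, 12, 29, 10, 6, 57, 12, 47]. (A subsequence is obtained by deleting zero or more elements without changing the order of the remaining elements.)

7

Scanning left to right, the best length ending at each element is: 27→1, 1→1, 14→2, 40→3, 25→3, 11→2, 3→2, 8→3, 42→4, 43→5, 55→6, 12→4, 29→5, 10→4, 6→3, 57→7, 12→5, 47→6.
So the longest non-decreasing subsequence has length 7, e.g. 1, 14, 40, 42, 43, 55, 57.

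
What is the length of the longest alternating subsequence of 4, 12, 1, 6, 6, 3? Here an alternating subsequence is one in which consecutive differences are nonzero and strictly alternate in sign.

Track the best alternating length ending on an up-step vs a down-step at each position: up/down = 1/1, 2/1, 1/3, 4/3, 4/3, 4/5.
The maximum over both is 5; one such subsequence is 4, 12, 1, 6, 3.

5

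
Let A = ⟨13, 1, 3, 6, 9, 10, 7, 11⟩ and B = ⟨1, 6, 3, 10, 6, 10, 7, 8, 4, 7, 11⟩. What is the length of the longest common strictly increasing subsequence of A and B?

For each value that appears in both, track the longest common increasing run ending there.
The best achievable length is 5; one witness is 1, 3, 6, 10, 11 (A-positions 2,3,4,6,8, B-positions 1,3,5,6,11).

5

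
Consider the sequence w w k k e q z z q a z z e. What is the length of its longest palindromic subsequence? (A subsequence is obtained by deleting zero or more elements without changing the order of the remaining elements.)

7

One longest palindromic subsequence is ezzazze (positions 5,7,8,10,11,12,13); it reads the same forward and backward, and the interval DP gives dp[1][13] = 7.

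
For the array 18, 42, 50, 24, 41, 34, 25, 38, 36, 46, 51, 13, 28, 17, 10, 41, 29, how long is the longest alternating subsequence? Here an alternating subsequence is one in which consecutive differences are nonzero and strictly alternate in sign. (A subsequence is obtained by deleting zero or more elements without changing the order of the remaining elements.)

13

Track the best alternating length ending on an up-step vs a down-step at each position: up/down = 1/1, 2/1, 2/1, 2/3, 4/3, 4/5, 4/5, 6/5, 6/7, 8/3, 8/1, 1/9, 10/9, 10/11, 1/11, 12/9, 12/13.
The maximum over both is 13; one such subsequence is 18, 42, 24, 41, 34, 38, 36, 46, 13, 28, 17, 41, 29.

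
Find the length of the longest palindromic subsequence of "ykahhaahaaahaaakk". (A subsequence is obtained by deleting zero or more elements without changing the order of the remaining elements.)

13

One longest palindromic subsequence is kaaahaaahaaak (positions 2,3,6,7,8,9,10,11,12,13,14,15,17); it reads the same forward and backward, and the interval DP gives dp[1][17] = 13.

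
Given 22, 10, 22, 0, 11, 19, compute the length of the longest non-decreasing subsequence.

3

Let dp[i] be the longest non-decreasing subsequence ending at position i. Then dp = [1, 1, 2, 1, 2, 3].
The maximum is 3; one witness is 10, 11, 19 at positions 2,5,6.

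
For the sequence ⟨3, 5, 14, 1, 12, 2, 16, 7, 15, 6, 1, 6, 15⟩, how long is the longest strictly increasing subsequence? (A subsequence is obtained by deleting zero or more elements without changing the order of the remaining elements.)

One longest increasing subsequence is 3, 5, 14, 16 (positions 1,2,3,7), of length 4; no longer one exists.

4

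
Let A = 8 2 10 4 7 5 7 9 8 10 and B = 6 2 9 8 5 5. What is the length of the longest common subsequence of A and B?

A longest common subsequence is 2, 9, 8 (length 3); the LCS DP confirms no longer common subsequence exists.

3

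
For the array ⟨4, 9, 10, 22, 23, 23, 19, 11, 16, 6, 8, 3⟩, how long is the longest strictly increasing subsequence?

5

Scanning left to right, the best length ending at each element is: 4→1, 9→2, 10→3, 22→4, 23→5, 23→5, 19→4, 11→4, 16→5, 6→2, 8→3, 3→1.
So the longest increasing subsequence has length 5, e.g. 4, 9, 10, 22, 23.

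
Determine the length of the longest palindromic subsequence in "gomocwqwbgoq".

5

Using dp[i][j] = 2 + dp[i+1][j−1] if the ends match, else max(dp[i+1][j], dp[i][j−1]):
dp[1][12] = 5. A witness is owqwo at positions 4,6,7,8,11.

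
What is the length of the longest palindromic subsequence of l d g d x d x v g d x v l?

Using dp[i][j] = 2 + dp[i+1][j−1] if the ends match, else max(dp[i+1][j], dp[i][j−1]):
dp[1][13] = 9. A witness is ldgxdxgdl at positions 1,2,3,5,6,7,9,10,13.

9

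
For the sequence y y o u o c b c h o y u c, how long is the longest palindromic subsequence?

7

One longest palindromic subsequence is uocbcou (positions 4,5,6,7,8,10,12); it reads the same forward and backward, and the interval DP gives dp[1][13] = 7.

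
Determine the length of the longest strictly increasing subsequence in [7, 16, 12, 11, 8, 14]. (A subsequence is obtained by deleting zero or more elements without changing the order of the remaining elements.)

3

Scanning left to right, the best length ending at each element is: 7→1, 16→2, 12→2, 11→2, 8→2, 14→3.
So the longest increasing subsequence has length 3, e.g. 7, 12, 14.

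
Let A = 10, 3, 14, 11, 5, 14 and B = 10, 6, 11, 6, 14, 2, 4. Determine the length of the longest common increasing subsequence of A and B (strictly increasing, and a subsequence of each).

3

A longest common strictly increasing subsequence is 10, 11, 14 (length 3); it appears in order in both A and B, and no longer such subsequence exists.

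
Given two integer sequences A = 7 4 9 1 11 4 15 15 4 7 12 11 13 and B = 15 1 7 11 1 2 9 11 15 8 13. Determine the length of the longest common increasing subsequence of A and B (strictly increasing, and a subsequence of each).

For each value that appears in both, track the longest common increasing run ending there.
The best achievable length is 4; one witness is 7, 9, 11, 15 (A-positions 1,3,5,7, B-positions 3,7,8,9).

4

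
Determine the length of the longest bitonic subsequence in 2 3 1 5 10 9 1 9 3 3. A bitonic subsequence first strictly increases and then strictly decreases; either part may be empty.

Let inc[i] be the LIS ending at i and dec[i] the longest strictly decreasing subsequence starting at i. inc = [1, 2, 1, 3, 4, 4, 1, 4, 2, 2], dec = [2, 2, 1, 2, 3, 2, 1, 2, 1, 1].
max_i inc[i]+dec[i]−1 = 6, with one witness 2, 3, 5, 10, 9, 3.

6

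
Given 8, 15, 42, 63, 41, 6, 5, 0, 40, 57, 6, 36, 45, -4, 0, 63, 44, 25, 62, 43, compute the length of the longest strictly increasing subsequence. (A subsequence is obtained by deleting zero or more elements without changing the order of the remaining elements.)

5

Scanning left to right, the best length ending at each element is: 8→1, 15→2, 42→3, 63→4, 41→3, 6→1, 5→1, 0→1, 40→3, 57→4, 6→2, 36→3, 45→4, -4→1, 0→2, 63→5, 44→4, 25→3, 62→5, 43→4.
So the longest increasing subsequence has length 5, e.g. 8, 15, 42, 57, 63.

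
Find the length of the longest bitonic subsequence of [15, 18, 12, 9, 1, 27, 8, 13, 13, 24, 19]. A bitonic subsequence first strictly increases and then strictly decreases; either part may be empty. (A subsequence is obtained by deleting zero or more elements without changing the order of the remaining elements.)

5

Let inc[i] be the LIS ending at i and dec[i] the longest strictly decreasing subsequence starting at i. inc = [1, 2, 1, 1, 1, 3, 2, 3, 3, 4, 4], dec = [4, 4, 3, 2, 1, 3, 1, 1, 1, 2, 1].
max_i inc[i]+dec[i]−1 = 5, with one witness 15, 18, 12, 9, 8.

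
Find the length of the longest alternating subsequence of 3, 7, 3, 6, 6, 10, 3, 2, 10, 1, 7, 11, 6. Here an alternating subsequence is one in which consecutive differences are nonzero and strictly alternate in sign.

9

Track the best alternating length ending on an up-step vs a down-step at each position: up/down = 1/1, 2/1, 1/3, 4/3, 4/3, 4/1, 1/5, 1/5, 6/1, 1/7, 8/7, 8/1, 8/9.
The maximum over both is 9; one such subsequence is 3, 7, 3, 6, 3, 10, 1, 7, 6.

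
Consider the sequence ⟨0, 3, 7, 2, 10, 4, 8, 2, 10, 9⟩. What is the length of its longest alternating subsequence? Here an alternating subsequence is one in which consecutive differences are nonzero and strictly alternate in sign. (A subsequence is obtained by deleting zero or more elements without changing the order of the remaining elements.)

A longest alternating subsequence is 0, 3, 2, 10, 4, 8, 2, 10, 9 (positions 1,2,4,5,6,7,8,9,10); its 8 consecutive differences strictly alternate in sign, and length 9 is optimal.

9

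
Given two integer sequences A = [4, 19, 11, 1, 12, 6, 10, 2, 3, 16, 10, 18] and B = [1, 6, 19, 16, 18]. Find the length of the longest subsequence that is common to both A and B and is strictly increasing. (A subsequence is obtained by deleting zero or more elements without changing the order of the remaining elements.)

A longest common strictly increasing subsequence is 1, 6, 16, 18 (length 4); it appears in order in both A and B, and no longer such subsequence exists.

4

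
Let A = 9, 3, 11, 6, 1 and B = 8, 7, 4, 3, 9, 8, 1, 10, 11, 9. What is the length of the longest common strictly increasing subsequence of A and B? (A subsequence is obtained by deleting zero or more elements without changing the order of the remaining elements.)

2

A longest common strictly increasing subsequence is 3, 11 (length 2); it appears in order in both A and B, and no longer such subsequence exists.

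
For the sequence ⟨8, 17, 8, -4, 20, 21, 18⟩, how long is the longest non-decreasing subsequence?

Let dp[i] be the longest non-decreasing subsequence ending at position i. Then dp = [1, 2, 2, 1, 3, 4, 3].
The maximum is 4; one witness is 8, 17, 20, 21 at positions 1,2,5,6.

4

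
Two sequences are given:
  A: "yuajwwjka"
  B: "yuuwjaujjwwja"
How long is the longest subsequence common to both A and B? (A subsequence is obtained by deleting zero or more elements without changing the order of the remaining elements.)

8

A longest common subsequence is yuajwwja (length 8); the LCS DP confirms no longer common subsequence exists.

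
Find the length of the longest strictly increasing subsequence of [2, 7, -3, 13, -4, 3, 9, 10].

4

Scanning left to right, the best length ending at each element is: 2→1, 7→2, -3→1, 13→3, -4→1, 3→2, 9→3, 10→4.
So the longest increasing subsequence has length 4, e.g. 2, 7, 9, 10.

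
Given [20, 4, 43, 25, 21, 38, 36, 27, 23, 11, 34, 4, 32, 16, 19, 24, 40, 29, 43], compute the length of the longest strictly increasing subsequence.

7

Let dp[i] be the longest increasing subsequence ending at position i. Then dp = [1, 1, 2, 2, 2, 3, 3, 3, 3, 2, 4, 1, 4, 3, 4, 5, 6, 6, 7].
The maximum is 7; one witness is 4, 11, 16, 19, 24, 40, 43 at positions 2,10,14,15,16,17,19.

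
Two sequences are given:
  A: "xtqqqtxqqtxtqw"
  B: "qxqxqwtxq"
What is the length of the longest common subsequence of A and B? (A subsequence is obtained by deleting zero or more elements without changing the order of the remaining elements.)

7

Backtracking the LCS table gives one alignment: x (A1,B2) → q (A5,B3) → x (A7,B4) → q (A8,B5) → t (A10,B7) → x (A11,B8) → q (A13,B9).
So the longest common subsequence has length 7.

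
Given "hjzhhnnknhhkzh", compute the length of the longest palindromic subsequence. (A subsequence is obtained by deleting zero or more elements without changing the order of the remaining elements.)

One longest palindromic subsequence is hzhhnknhhzh (positions 1,3,4,5,6,8,9,10,11,13,14); it reads the same forward and backward, and the interval DP gives dp[1][14] = 11.

11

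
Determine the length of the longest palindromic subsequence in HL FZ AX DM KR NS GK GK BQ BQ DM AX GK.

One longest palindromic subsequence is AX DM BQ BQ DM AX (positions 3,4,9,10,11,12); it reads the same forward and backward, and the interval DP gives dp[1][13] = 6.

6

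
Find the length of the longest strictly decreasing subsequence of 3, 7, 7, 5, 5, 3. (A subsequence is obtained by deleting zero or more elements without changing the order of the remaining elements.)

Let dp[i] be the longest decreasing subsequence ending at position i. Then dp = [1, 1, 1, 2, 2, 3].
The maximum is 3; one witness is 7, 5, 3 at positions 2,4,6.

3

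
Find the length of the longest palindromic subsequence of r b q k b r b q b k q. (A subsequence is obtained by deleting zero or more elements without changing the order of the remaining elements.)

One longest palindromic subsequence is qkbqbkq (positions 3,4,5,8,9,10,11); it reads the same forward and backward, and the interval DP gives dp[1][11] = 7.

7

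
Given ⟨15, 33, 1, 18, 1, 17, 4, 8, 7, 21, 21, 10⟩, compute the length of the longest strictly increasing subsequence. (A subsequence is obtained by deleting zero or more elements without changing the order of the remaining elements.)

Let dp[i] be the longest increasing subsequence ending at position i. Then dp = [1, 2, 1, 2, 1, 2, 2, 3, 3, 4, 4, 4].
The maximum is 4; one witness is 1, 4, 8, 21 at positions 3,7,8,10.

4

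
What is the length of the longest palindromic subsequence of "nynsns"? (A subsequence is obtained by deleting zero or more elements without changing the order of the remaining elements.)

One longest palindromic subsequence is sns (positions 4,5,6); it reads the same forward and backward, and the interval DP gives dp[1][6] = 3.

3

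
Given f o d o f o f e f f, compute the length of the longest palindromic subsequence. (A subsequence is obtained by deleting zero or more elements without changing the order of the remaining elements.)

5

Using dp[i][j] = 2 + dp[i+1][j−1] if the ends match, else max(dp[i+1][j], dp[i][j−1]):
dp[1][10] = 5. A witness is ffeff at positions 1,5,8,9,10.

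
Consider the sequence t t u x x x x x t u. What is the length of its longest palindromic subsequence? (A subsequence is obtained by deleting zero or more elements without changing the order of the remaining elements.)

7

One longest palindromic subsequence is uxxxxxu (positions 3,4,5,6,7,8,10); it reads the same forward and backward, and the interval DP gives dp[1][10] = 7.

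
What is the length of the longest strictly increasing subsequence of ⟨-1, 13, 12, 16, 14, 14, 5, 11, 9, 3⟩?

3

Let dp[i] be the longest increasing subsequence ending at position i. Then dp = [1, 2, 2, 3, 3, 3, 2, 3, 3, 2].
The maximum is 3; one witness is -1, 13, 16 at positions 1,2,4.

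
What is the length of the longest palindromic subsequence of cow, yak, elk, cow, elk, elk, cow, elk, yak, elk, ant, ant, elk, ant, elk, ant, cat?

8

One longest palindromic subsequence is yak elk cow elk elk cow elk yak (positions 2,3,4,5,6,7,8,9); it reads the same forward and backward, and the interval DP gives dp[1][17] = 8.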